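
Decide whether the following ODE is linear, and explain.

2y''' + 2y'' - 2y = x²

Linear (y and its derivatives appear to the first power only, no products of y terms)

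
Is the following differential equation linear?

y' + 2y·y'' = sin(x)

No. Nonlinear (y·y'' term)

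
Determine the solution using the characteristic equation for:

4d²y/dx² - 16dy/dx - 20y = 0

Characteristic equation: 4r² - 16r - 20 = 0
Divide by 4: r² - 4r - 5 = 0
Roots: r = 5, -1 (distinct real)
General solution: y = C₁e^(5x) + C₂e^(-x)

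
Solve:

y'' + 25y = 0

Characteristic equation: r² + 25 = 0
Roots: r = ±5i (complex conjugates)
General solution: y = C₁cos(5x) + C₂sin(5x)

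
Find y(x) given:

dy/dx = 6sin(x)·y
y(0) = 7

General solution: y = Ce^(-6cos(x))
Applying IC y(0) = 7:
Particular solution: y = 7e^(6(1-cos(x)))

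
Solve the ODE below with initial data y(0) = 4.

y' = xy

General solution: y = Ce^(x²/2)
Applying IC y(0) = 4:
Particular solution: y = 4e^(x²/2)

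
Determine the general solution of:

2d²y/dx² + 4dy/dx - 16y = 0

Characteristic equation: 2r² + 4r - 16 = 0
Divide by 2: r² + 2r - 8 = 0
Roots: r = 2, -4 (distinct real)
General solution: y = C₁e^(2x) + C₂e^(-4x)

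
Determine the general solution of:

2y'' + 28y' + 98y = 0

Characteristic equation: 2r² + 28r + 98 = 0
Divide by 2: r² + 14r + 49 = 0
Factored: (r + 7)² = 0
Repeated root: r = -7
General solution: y = (C₁ + C₂x)e^(-7x)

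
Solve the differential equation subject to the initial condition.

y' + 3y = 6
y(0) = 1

General solution: y = 2 + Ce^(-3x)
Applying y(0) = 1: C = 1 - 2 = -1
Particular solution: y = 2 - e^(-3x)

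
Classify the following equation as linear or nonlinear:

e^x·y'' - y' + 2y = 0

Linear (y and its derivatives appear to the first power only, no products of y terms)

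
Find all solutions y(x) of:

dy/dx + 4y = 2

Using integrating factor method:

General solution: y = 1/2 + Ce^(-4x)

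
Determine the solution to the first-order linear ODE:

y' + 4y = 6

Using integrating factor method:

General solution: y = 3/2 + Ce^(-4x)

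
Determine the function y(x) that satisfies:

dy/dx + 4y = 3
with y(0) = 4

General solution: y = 3/4 + Ce^(-4x)
Applying y(0) = 4: C = 4 - 3/4 = 13/4
Particular solution: y = 3/4 + (13/4)e^(-4x)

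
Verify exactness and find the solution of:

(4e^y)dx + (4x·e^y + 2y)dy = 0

Verify exactness: ∂M/∂y = ∂N/∂x ✓
Find F(x,y) such that ∂F/∂x = M, ∂F/∂y = N
Solution: 4x·e^y + y² = C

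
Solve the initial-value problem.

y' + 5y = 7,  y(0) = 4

General solution: y = 7/5 + Ce^(-5x)
Applying y(0) = 4: C = 4 - 7/5 = 13/5
Particular solution: y = 7/5 + (13/5)e^(-5x)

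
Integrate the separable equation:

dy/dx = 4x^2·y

Separating variables and integrating:
ln|y| = 4x^3/3 + C

General solution: y = Ce^(4x^3/3)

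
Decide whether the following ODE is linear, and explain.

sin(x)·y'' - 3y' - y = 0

Linear (y and its derivatives appear to the first power only, no products of y terms)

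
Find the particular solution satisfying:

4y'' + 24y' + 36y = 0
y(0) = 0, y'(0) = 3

General solution: y = (C₁ + C₂x)e^(-3x)
Repeated root r = -3
Applying ICs: C₁ = 0, C₂ = 3
Particular solution: y = 3xe^(-3x)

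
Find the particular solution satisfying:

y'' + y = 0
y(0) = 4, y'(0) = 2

General solution: y = C₁cos(x) + C₂sin(x)
Complex roots r = ±i
Applying ICs: C₁ = 4, C₂ = 2
Particular solution: y = 4cos(x) + 2sin(x)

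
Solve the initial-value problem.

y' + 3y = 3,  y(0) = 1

General solution: y = 1 + Ce^(-3x)
Applying y(0) = 1: C = 1 - 1 = 0
Particular solution: y = 1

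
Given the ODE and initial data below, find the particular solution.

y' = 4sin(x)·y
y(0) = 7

General solution: y = Ce^(-4cos(x))
Applying IC y(0) = 7:
Particular solution: y = 7e^(4(1-cos(x)))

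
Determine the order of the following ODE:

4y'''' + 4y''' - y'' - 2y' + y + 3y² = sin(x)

The order is 4 (highest derivative is of order 4).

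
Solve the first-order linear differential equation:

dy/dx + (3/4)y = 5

Using integrating factor method:

General solution: y = 20/3 + Ce^(-3x/4)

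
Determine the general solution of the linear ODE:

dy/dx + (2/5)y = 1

Using integrating factor method:

General solution: y = 5/2 + Ce^(-2x/5)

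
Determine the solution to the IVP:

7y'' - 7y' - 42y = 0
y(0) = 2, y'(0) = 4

General solution: y = C₁e^(3x) + C₂e^(-2x)
Applying ICs: C₁ = 8/5, C₂ = 2/5
Particular solution: y = (8/5)e^(3x) + (2/5)e^(-2x)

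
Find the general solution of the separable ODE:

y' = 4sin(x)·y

Separating variables and integrating:
ln|y| = -4cos(x) + C

General solution: y = Ce^(-4cos(x))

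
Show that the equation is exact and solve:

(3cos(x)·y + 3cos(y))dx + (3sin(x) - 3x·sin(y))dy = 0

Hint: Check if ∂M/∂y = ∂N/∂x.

Verify exactness: ∂M/∂y = ∂N/∂x ✓
Find F(x,y) such that ∂F/∂x = M, ∂F/∂y = N
Solution: 3sin(x)·y + 3x·cos(y) = C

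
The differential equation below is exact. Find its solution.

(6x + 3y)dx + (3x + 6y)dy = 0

Verify exactness: ∂M/∂y = ∂N/∂x ✓
Find F(x,y) such that ∂F/∂x = M, ∂F/∂y = N
Solution: 3x² + 3xy + 3y² = C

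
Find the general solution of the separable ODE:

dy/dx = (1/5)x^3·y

Separating variables and integrating:
ln|y| = x^4/20 + C

General solution: y = Ce^(x^4/20)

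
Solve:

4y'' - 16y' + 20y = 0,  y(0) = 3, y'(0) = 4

General solution: y = e^(2x)(C₁cos(x) + C₂sin(x))
Complex roots r = 2 ± i
Applying ICs: C₁ = 3, C₂ = -2
Particular solution: y = e^(2x)(3cos(x) - 2sin(x))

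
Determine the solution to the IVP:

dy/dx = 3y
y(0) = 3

General solution: y = Ce^(3x)
Applying IC y(0) = 3:
Particular solution: y = 3e^(3x)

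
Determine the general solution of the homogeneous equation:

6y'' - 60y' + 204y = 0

Characteristic equation: 6r² - 60r + 204 = 0
Divide by 6: r² - 10r + 34 = 0
Roots: r = 5 ± 3i (complex conjugates)
General solution: y = e^(5x)(C₁cos(3x) + C₂sin(3x))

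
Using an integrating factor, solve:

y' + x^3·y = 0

Using integrating factor method:

General solution: y = Ce^(-x^4/4)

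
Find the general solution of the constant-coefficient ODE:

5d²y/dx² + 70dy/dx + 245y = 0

Characteristic equation: 5r² + 70r + 245 = 0
Divide by 5: r² + 14r + 49 = 0
Factored: (r + 7)² = 0
Repeated root: r = -7
General solution: y = (C₁ + C₂x)e^(-7x)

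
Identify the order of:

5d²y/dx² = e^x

The order is 2 (highest derivative is of order 2).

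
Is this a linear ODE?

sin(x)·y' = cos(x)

Yes. Linear (y and its derivatives appear to the first power only, no products of y terms)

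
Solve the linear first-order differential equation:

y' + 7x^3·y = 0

Using integrating factor method:

General solution: y = Ce^(-7x^4/4)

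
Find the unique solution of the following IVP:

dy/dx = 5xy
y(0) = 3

General solution: y = Ce^(5x²/2)
Applying IC y(0) = 3:
Particular solution: y = 3e^(5x²/2)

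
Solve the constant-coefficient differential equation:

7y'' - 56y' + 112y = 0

Characteristic equation: 7r² - 56r + 112 = 0
Divide by 7: r² - 8r + 16 = 0
Factored: (r - 4)² = 0
Repeated root: r = 4
General solution: y = (C₁ + C₂x)e^(4x)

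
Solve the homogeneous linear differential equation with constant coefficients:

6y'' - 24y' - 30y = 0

Characteristic equation: 6r² - 24r - 30 = 0
Divide by 6: r² - 4r - 5 = 0
Roots: r = 5, -1 (distinct real)
General solution: y = C₁e^(5x) + C₂e^(-x)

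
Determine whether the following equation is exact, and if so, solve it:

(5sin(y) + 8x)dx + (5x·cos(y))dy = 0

Verify exactness: ∂M/∂y = ∂N/∂x ✓
Find F(x,y) such that ∂F/∂x = M, ∂F/∂y = N
Solution: 5x·sin(y) + 4x² = C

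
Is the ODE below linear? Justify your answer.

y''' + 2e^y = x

No. Nonlinear (e^y is nonlinear in y)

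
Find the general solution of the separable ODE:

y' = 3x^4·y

Separating variables and integrating:
ln|y| = 3x^5/5 + C

General solution: y = Ce^(3x^5/5)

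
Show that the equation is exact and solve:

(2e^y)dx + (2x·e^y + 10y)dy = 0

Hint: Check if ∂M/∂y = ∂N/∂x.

Verify exactness: ∂M/∂y = ∂N/∂x ✓
Find F(x,y) such that ∂F/∂x = M, ∂F/∂y = N
Solution: 2x·e^y + 5y² = C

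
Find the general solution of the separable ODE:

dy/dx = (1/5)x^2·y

Separating variables and integrating:
ln|y| = x^3/15 + C

General solution: y = Ce^(x^3/15)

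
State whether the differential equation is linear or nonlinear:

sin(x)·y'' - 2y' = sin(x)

Linear (y and its derivatives appear to the first power only, no products of y terms)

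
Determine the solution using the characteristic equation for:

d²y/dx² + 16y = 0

Characteristic equation: r² + 16 = 0
Roots: r = ±4i (complex conjugates)
General solution: y = C₁cos(4x) + C₂sin(4x)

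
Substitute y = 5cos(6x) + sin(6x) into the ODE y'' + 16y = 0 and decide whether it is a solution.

Verification:
y'' = -180cos(6x) - 36sin(6x)
y'' + 16y ≠ 0 (frequency mismatch: got 36 instead of 16)

No, it is not a solution.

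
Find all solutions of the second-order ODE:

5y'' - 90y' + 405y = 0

Characteristic equation: 5r² - 90r + 405 = 0
Divide by 5: r² - 18r + 81 = 0
Factored: (r - 9)² = 0
Repeated root: r = 9
General solution: y = (C₁ + C₂x)e^(9x)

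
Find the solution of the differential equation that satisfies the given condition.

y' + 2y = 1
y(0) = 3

General solution: y = 1/2 + Ce^(-2x)
Applying y(0) = 3: C = 3 - 1/2 = 5/2
Particular solution: y = 1/2 + (5/2)e^(-2x)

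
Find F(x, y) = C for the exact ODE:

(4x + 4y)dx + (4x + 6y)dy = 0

Verify exactness: ∂M/∂y = ∂N/∂x ✓
Find F(x,y) such that ∂F/∂x = M, ∂F/∂y = N
Solution: 2x² + 4xy + 3y² = C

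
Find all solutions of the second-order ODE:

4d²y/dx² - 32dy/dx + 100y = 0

Characteristic equation: 4r² - 32r + 100 = 0
Divide by 4: r² - 8r + 25 = 0
Roots: r = 4 ± 3i (complex conjugates)
General solution: y = e^(4x)(C₁cos(3x) + C₂sin(3x))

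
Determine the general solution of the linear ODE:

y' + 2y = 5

Using integrating factor method:

General solution: y = 5/2 + Ce^(-2x)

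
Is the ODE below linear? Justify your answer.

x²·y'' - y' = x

Yes. Linear (y and its derivatives appear to the first power only, no products of y terms)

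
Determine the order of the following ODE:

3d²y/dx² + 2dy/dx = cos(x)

The order is 2 (highest derivative is of order 2).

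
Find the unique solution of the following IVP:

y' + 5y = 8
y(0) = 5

General solution: y = 8/5 + Ce^(-5x)
Applying y(0) = 5: C = 5 - 8/5 = 17/5
Particular solution: y = 8/5 + (17/5)e^(-5x)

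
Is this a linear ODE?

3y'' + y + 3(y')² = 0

No. Nonlinear ((y')² term)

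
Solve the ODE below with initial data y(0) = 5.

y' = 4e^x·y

General solution: y = Ce^(4e^x)
Applying IC y(0) = 5:
Particular solution: y = 5e^(4(e^x - 1))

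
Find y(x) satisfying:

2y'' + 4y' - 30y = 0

Characteristic equation: 2r² + 4r - 30 = 0
Divide by 2: r² + 2r - 15 = 0
Roots: r = 3, -5 (distinct real)
General solution: y = C₁e^(3x) + C₂e^(-5x)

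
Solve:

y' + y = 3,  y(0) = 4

General solution: y = 3 + Ce^(-x)
Applying y(0) = 4: C = 4 - 3 = 1
Particular solution: y = 3 + e^(-x)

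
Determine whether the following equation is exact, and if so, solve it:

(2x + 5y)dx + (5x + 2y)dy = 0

Verify exactness: ∂M/∂y = ∂N/∂x ✓
Find F(x,y) such that ∂F/∂x = M, ∂F/∂y = N
Solution: x² + 5xy + y² = C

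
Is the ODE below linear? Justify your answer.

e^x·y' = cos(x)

Yes. Linear (y and its derivatives appear to the first power only, no products of y terms)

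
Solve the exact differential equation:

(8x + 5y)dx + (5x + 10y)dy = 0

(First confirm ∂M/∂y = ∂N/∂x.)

Verify exactness: ∂M/∂y = ∂N/∂x ✓
Find F(x,y) such that ∂F/∂x = M, ∂F/∂y = N
Solution: 4x² + 5xy + 5y² = C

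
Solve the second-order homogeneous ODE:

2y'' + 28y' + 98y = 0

Characteristic equation: 2r² + 28r + 98 = 0
Divide by 2: r² + 14r + 49 = 0
Factored: (r + 7)² = 0
Repeated root: r = -7
General solution: y = (C₁ + C₂x)e^(-7x)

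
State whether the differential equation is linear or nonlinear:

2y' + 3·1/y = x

Nonlinear (1/y term)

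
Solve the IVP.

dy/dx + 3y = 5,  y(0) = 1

General solution: y = 5/3 + Ce^(-3x)
Applying y(0) = 1: C = 1 - 5/3 = -2/3
Particular solution: y = 5/3 - (2/3)e^(-3x)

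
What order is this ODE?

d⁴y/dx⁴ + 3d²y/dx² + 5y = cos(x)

The order is 4 (highest derivative is of order 4).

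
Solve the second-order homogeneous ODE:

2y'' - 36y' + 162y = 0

Characteristic equation: 2r² - 36r + 162 = 0
Divide by 2: r² - 18r + 81 = 0
Factored: (r - 9)² = 0
Repeated root: r = 9
General solution: y = (C₁ + C₂x)e^(9x)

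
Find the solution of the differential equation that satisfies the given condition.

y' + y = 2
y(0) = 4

General solution: y = 2 + Ce^(-x)
Applying y(0) = 4: C = 4 - 2 = 2
Particular solution: y = 2 + 2e^(-x)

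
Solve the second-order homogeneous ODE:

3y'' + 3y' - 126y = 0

Characteristic equation: 3r² + 3r - 126 = 0
Divide by 3: r² + r - 42 = 0
Roots: r = 6, -7 (distinct real)
General solution: y = C₁e^(6x) + C₂e^(-7x)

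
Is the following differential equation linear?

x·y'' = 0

Yes. Linear (y and its derivatives appear to the first power only, no products of y terms)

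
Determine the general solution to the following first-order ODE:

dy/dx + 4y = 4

Using integrating factor method:

General solution: y = 1 + Ce^(-4x)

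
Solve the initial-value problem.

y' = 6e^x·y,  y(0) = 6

General solution: y = Ce^(6e^x)
Applying IC y(0) = 6:
Particular solution: y = 6e^(6(e^x - 1))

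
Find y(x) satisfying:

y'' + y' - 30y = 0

Characteristic equation: r² + r - 30 = 0
Roots: r = 5, -6 (distinct real)
General solution: y = C₁e^(5x) + C₂e^(-6x)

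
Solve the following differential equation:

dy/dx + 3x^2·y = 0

Using integrating factor method:

General solution: y = Ce^(-x^3)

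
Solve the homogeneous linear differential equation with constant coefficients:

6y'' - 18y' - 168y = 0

Characteristic equation: 6r² - 18r - 168 = 0
Divide by 6: r² - 3r - 28 = 0
Roots: r = 7, -4 (distinct real)
General solution: y = C₁e^(7x) + C₂e^(-4x)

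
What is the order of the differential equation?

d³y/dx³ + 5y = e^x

The order is 3 (highest derivative is of order 3).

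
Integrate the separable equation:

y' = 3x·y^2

Separating variables and integrating:
-1/y = 3x^2/2 + C

General solution: y^-1 = (-3/2)x^2 + C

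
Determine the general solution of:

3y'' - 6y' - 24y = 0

Characteristic equation: 3r² - 6r - 24 = 0
Divide by 3: r² - 2r - 8 = 0
Roots: r = 4, -2 (distinct real)
General solution: y = C₁e^(4x) + C₂e^(-2x)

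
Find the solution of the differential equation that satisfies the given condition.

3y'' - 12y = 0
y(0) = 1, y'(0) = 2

General solution: y = C₁e^(2x) + C₂e^(-2x)
Applying ICs: C₁ = 1, C₂ = 0
Particular solution: y = e^(2x)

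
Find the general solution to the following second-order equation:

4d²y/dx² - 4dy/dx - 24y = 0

Characteristic equation: 4r² - 4r - 24 = 0
Divide by 4: r² - r - 6 = 0
Roots: r = 3, -2 (distinct real)
General solution: y = C₁e^(3x) + C₂e^(-2x)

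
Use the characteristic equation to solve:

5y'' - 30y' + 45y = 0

Characteristic equation: 5r² - 30r + 45 = 0
Divide by 5: r² - 6r + 9 = 0
Factored: (r - 3)² = 0
Repeated root: r = 3
General solution: y = (C₁ + C₂x)e^(3x)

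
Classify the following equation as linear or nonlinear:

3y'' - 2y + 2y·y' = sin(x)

Nonlinear (product y·y')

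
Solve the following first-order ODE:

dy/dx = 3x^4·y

Separating variables and integrating:
ln|y| = 3x^5/5 + C

General solution: y = Ce^(3x^5/5)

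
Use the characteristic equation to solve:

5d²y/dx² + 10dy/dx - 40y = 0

Characteristic equation: 5r² + 10r - 40 = 0
Divide by 5: r² + 2r - 8 = 0
Roots: r = 2, -4 (distinct real)
General solution: y = C₁e^(2x) + C₂e^(-4x)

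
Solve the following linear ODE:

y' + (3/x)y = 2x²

Using integrating factor method:

General solution: y = (1/3)x^3 + Cx^(-3)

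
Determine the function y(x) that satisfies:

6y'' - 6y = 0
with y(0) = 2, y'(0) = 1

General solution: y = C₁e^x + C₂e^(-x)
Applying ICs: C₁ = 3/2, C₂ = 1/2
Particular solution: y = (3/2)e^x + (1/2)e^(-x)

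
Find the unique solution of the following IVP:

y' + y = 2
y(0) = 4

General solution: y = 2 + Ce^(-x)
Applying y(0) = 4: C = 4 - 2 = 2
Particular solution: y = 2 + 2e^(-x)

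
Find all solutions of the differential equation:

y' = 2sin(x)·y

Separating variables and integrating:
ln|y| = -2cos(x) + C

General solution: y = Ce^(-2cos(x))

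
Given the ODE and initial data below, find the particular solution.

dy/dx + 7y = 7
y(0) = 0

General solution: y = 1 + Ce^(-7x)
Applying y(0) = 0: C = 0 - 1 = -1
Particular solution: y = 1 - e^(-7x)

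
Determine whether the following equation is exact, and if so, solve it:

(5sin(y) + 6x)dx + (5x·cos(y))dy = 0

Verify exactness: ∂M/∂y = ∂N/∂x ✓
Find F(x,y) such that ∂F/∂x = M, ∂F/∂y = N
Solution: 5x·sin(y) + 3x² = C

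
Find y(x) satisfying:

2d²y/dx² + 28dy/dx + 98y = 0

Characteristic equation: 2r² + 28r + 98 = 0
Divide by 2: r² + 14r + 49 = 0
Factored: (r + 7)² = 0
Repeated root: r = -7
General solution: y = (C₁ + C₂x)e^(-7x)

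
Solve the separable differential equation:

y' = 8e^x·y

Separating variables and integrating:
ln|y| = 8e^x + C

General solution: y = Ce^(8e^x)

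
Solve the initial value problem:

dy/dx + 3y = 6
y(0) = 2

General solution: y = 2 + Ce^(-3x)
Applying y(0) = 2: C = 2 - 2 = 0
Particular solution: y = 2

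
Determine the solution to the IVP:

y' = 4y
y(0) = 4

General solution: y = Ce^(4x)
Applying IC y(0) = 4:
Particular solution: y = 4e^(4x)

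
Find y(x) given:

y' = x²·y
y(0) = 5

General solution: y = Ce^(x³/3)
Applying IC y(0) = 5:
Particular solution: y = 5e^(x³/3)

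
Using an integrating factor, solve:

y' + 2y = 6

Using integrating factor method:

General solution: y = 3 + Ce^(-2x)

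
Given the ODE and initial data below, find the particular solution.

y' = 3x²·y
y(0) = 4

General solution: y = Ce^(x³)
Applying IC y(0) = 4:
Particular solution: y = 4e^(x³)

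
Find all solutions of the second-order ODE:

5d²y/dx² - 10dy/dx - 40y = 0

Characteristic equation: 5r² - 10r - 40 = 0
Divide by 5: r² - 2r - 8 = 0
Roots: r = 4, -2 (distinct real)
General solution: y = C₁e^(4x) + C₂e^(-2x)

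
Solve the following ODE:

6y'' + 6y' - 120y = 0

Characteristic equation: 6r² + 6r - 120 = 0
Divide by 6: r² + r - 20 = 0
Roots: r = 4, -5 (distinct real)
General solution: y = C₁e^(4x) + C₂e^(-5x)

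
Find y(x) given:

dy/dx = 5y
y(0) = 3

General solution: y = Ce^(5x)
Applying IC y(0) = 3:
Particular solution: y = 3e^(5x)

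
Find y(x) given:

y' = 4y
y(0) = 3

General solution: y = Ce^(4x)
Applying IC y(0) = 3:
Particular solution: y = 3e^(4x)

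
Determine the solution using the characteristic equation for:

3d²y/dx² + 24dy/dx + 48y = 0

Characteristic equation: 3r² + 24r + 48 = 0
Divide by 3: r² + 8r + 16 = 0
Factored: (r + 4)² = 0
Repeated root: r = -4
General solution: y = (C₁ + C₂x)e^(-4x)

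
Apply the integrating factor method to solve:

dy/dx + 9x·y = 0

Using integrating factor method:

General solution: y = Ce^(-9x^2/2)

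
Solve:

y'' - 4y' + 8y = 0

Characteristic equation: r² - 4r + 8 = 0
Roots: r = 2 ± 2i (complex conjugates)
General solution: y = e^(2x)(C₁cos(2x) + C₂sin(2x))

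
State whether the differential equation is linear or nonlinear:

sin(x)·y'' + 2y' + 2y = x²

Linear (y and its derivatives appear to the first power only, no products of y terms)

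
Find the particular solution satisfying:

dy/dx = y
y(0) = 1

General solution: y = Ce^x
Applying IC y(0) = 1:
Particular solution: y = e^x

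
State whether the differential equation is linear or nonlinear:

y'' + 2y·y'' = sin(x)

Nonlinear (y·y'' term)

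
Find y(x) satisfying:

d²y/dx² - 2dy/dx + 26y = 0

Characteristic equation: r² - 2r + 26 = 0
Roots: r = 1 ± 5i (complex conjugates)
General solution: y = e^x(C₁cos(5x) + C₂sin(5x))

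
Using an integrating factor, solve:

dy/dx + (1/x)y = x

Using integrating factor method:

General solution: y = (1/3)x^2 + C/x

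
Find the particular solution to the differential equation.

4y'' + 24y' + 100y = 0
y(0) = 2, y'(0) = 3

General solution: y = e^(-3x)(C₁cos(4x) + C₂sin(4x))
Complex roots r = -3 ± 4i
Applying ICs: C₁ = 2, C₂ = 9/4
Particular solution: y = e^(-3x)(2cos(4x) + (9/4)sin(4x))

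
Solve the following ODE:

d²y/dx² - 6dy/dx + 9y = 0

Characteristic equation: r² - 6r + 9 = 0
Factored: (r - 3)² = 0
Repeated root: r = 3
General solution: y = (C₁ + C₂x)e^(3x)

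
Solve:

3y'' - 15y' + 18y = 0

Characteristic equation: 3r² - 15r + 18 = 0
Divide by 3: r² - 5r + 6 = 0
Roots: r = 3, 2 (distinct real)
General solution: y = C₁e^(3x) + C₂e^(2x)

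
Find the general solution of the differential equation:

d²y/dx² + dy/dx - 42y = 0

Characteristic equation: r² + r - 42 = 0
Roots: r = 6, -7 (distinct real)
General solution: y = C₁e^(6x) + C₂e^(-7x)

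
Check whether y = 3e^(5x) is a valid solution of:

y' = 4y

Verification:
y = 3e^(5x)
y' = 15e^(5x)
But 4y = 12e^(5x)
y' ≠ 4y — the derivative does not match

No, it is not a solution.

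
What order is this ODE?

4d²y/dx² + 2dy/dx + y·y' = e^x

The order is 2 (highest derivative is of order 2).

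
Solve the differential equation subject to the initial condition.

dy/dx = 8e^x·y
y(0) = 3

General solution: y = Ce^(8e^x)
Applying IC y(0) = 3:
Particular solution: y = 3e^(8(e^x - 1))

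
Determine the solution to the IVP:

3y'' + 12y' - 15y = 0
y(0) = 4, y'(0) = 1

General solution: y = C₁e^x + C₂e^(-5x)
Applying ICs: C₁ = 7/2, C₂ = 1/2
Particular solution: y = (7/2)e^x + (1/2)e^(-5x)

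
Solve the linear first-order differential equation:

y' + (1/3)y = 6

Using integrating factor method:

General solution: y = 18 + Ce^(-x/3)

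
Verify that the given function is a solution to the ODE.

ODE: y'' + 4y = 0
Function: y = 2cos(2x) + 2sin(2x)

Verification:
y'' = -8cos(2x) - 8sin(2x)
y'' + 4y = 0 ✓

Yes, it is a solution.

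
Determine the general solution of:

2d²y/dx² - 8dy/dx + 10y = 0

Characteristic equation: 2r² - 8r + 10 = 0
Divide by 2: r² - 4r + 5 = 0
Roots: r = 2 ± i (complex conjugates)
General solution: y = e^(2x)(C₁cos(x) + C₂sin(x))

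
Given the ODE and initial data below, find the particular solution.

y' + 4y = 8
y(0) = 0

General solution: y = 2 + Ce^(-4x)
Applying y(0) = 0: C = 0 - 2 = -2
Particular solution: y = 2 - 2e^(-4x)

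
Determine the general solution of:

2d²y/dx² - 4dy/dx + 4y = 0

Characteristic equation: 2r² - 4r + 4 = 0
Divide by 2: r² - 2r + 2 = 0
Roots: r = 1 ± i (complex conjugates)
General solution: y = e^x(C₁cos(x) + C₂sin(x))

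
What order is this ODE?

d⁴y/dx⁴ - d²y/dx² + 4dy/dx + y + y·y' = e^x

The order is 4 (highest derivative is of order 4).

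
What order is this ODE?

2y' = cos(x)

The order is 1 (highest derivative is of order 1).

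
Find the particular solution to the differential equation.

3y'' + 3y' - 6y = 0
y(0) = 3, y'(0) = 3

General solution: y = C₁e^x + C₂e^(-2x)
Applying ICs: C₁ = 3, C₂ = 0
Particular solution: y = 3e^x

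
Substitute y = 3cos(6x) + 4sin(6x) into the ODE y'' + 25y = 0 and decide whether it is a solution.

Verification:
y'' = -108cos(6x) - 144sin(6x)
y'' + 25y ≠ 0 (frequency mismatch: got 36 instead of 25)

No, it is not a solution.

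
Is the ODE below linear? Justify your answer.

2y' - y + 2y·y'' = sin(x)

No. Nonlinear (y·y'' term)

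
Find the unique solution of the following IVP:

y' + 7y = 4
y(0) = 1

General solution: y = 4/7 + Ce^(-7x)
Applying y(0) = 1: C = 1 - 4/7 = 3/7
Particular solution: y = 4/7 + (3/7)e^(-7x)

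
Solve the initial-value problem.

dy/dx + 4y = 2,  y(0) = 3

General solution: y = 1/2 + Ce^(-4x)
Applying y(0) = 3: C = 3 - 1/2 = 5/2
Particular solution: y = 1/2 + (5/2)e^(-4x)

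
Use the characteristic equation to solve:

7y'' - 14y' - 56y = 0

Characteristic equation: 7r² - 14r - 56 = 0
Divide by 7: r² - 2r - 8 = 0
Roots: r = 4, -2 (distinct real)
General solution: y = C₁e^(4x) + C₂e^(-2x)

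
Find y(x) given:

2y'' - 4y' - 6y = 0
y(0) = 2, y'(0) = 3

General solution: y = C₁e^(3x) + C₂e^(-x)
Applying ICs: C₁ = 5/4, C₂ = 3/4
Particular solution: y = (5/4)e^(3x) + (3/4)e^(-x)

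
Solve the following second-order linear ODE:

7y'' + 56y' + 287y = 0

Characteristic equation: 7r² + 56r + 287 = 0
Divide by 7: r² + 8r + 41 = 0
Roots: r = -4 ± 5i (complex conjugates)
General solution: y = e^(-4x)(C₁cos(5x) + C₂sin(5x))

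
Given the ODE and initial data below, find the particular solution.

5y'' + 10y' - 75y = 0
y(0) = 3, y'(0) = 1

General solution: y = C₁e^(3x) + C₂e^(-5x)
Applying ICs: C₁ = 2, C₂ = 1
Particular solution: y = 2e^(3x) + e^(-5x)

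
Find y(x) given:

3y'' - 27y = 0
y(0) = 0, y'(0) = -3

General solution: y = C₁e^(3x) + C₂e^(-3x)
Applying ICs: C₁ = -1/2, C₂ = 1/2
Particular solution: y = -(1/2)e^(3x) + (1/2)e^(-3x)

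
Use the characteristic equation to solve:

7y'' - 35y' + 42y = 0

Characteristic equation: 7r² - 35r + 42 = 0
Divide by 7: r² - 5r + 6 = 0
Roots: r = 2, 3 (distinct real)
General solution: y = C₁e^(2x) + C₂e^(3x)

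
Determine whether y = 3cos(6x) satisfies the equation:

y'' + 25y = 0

Verification:
y'' = -108cos(6x)
y'' + 25y ≠ 0 (frequency mismatch: got 36 instead of 25)

No, it is not a solution.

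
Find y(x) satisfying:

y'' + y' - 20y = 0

Characteristic equation: r² + r - 20 = 0
Roots: r = 4, -5 (distinct real)
General solution: y = C₁e^(4x) + C₂e^(-5x)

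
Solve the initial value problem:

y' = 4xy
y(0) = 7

General solution: y = Ce^(2x²)
Applying IC y(0) = 7:
Particular solution: y = 7e^(2x²)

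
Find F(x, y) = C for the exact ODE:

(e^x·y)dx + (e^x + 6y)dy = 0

Verify exactness: ∂M/∂y = ∂N/∂x ✓
Find F(x,y) such that ∂F/∂x = M, ∂F/∂y = N
Solution: e^x·y + 3y² = C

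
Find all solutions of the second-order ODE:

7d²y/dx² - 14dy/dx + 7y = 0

Characteristic equation: 7r² - 14r + 7 = 0
Divide by 7: r² - 2r + 1 = 0
Factored: (r - 1)² = 0
Repeated root: r = 1
General solution: y = (C₁ + C₂x)e^x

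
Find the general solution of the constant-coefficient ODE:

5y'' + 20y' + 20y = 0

Characteristic equation: 5r² + 20r + 20 = 0
Divide by 5: r² + 4r + 4 = 0
Factored: (r + 2)² = 0
Repeated root: r = -2
General solution: y = (C₁ + C₂x)e^(-2x)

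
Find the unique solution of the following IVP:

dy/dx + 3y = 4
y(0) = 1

General solution: y = 4/3 + Ce^(-3x)
Applying y(0) = 1: C = 1 - 4/3 = -1/3
Particular solution: y = 4/3 - (1/3)e^(-3x)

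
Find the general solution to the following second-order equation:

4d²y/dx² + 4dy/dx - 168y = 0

Characteristic equation: 4r² + 4r - 168 = 0
Divide by 4: r² + r - 42 = 0
Roots: r = 6, -7 (distinct real)
General solution: y = C₁e^(6x) + C₂e^(-7x)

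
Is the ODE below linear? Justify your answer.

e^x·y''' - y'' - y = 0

Yes. Linear (y and its derivatives appear to the first power only, no products of y terms)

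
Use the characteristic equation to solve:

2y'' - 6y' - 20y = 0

Characteristic equation: 2r² - 6r - 20 = 0
Divide by 2: r² - 3r - 10 = 0
Roots: r = 5, -2 (distinct real)
General solution: y = C₁e^(5x) + C₂e^(-2x)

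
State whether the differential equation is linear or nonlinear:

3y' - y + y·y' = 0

Nonlinear (product y·y')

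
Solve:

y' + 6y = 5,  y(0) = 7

General solution: y = 5/6 + Ce^(-6x)
Applying y(0) = 7: C = 7 - 5/6 = 37/6
Particular solution: y = 5/6 + (37/6)e^(-6x)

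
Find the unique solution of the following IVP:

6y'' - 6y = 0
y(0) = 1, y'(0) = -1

General solution: y = C₁e^x + C₂e^(-x)
Applying ICs: C₁ = 0, C₂ = 1
Particular solution: y = e^(-x)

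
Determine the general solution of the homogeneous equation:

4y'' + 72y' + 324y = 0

Characteristic equation: 4r² + 72r + 324 = 0
Divide by 4: r² + 18r + 81 = 0
Factored: (r + 9)² = 0
Repeated root: r = -9
General solution: y = (C₁ + C₂x)e^(-9x)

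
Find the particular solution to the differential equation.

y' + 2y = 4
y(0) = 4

General solution: y = 2 + Ce^(-2x)
Applying y(0) = 4: C = 4 - 2 = 2
Particular solution: y = 2 + 2e^(-2x)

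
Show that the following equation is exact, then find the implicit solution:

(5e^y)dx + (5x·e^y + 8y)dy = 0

Verify exactness: ∂M/∂y = ∂N/∂x ✓
Find F(x,y) such that ∂F/∂x = M, ∂F/∂y = N
Solution: 5x·e^y + 4y² = C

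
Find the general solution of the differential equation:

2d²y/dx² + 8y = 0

Characteristic equation: 2r² + 8 = 0
Divide by 2: r² + 4 = 0
Roots: r = ±2i (complex conjugates)
General solution: y = C₁cos(2x) + C₂sin(2x)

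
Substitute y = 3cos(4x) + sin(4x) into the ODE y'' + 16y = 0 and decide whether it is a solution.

Verification:
y'' = -48cos(4x) - 16sin(4x)
y'' + 16y = 0 ✓

Yes, it is a solution.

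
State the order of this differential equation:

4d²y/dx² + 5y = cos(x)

The order is 2 (highest derivative is of order 2).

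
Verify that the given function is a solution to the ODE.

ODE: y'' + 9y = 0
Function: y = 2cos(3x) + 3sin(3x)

Verification:
y'' = -18cos(3x) - 27sin(3x)
y'' + 9y = 0 ✓

Yes, it is a solution.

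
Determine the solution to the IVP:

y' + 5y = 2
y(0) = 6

General solution: y = 2/5 + Ce^(-5x)
Applying y(0) = 6: C = 6 - 2/5 = 28/5
Particular solution: y = 2/5 + (28/5)e^(-5x)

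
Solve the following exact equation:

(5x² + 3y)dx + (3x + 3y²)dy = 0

Verify exactness: ∂M/∂y = ∂N/∂x ✓
Find F(x,y) such that ∂F/∂x = M, ∂F/∂y = N
Solution: 5x³/3 + 3xy + y³ = C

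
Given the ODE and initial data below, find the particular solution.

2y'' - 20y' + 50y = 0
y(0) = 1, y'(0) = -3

General solution: y = (C₁ + C₂x)e^(5x)
Repeated root r = 5
Applying ICs: C₁ = 1, C₂ = -8
Particular solution: y = (1 - 8x)e^(5x)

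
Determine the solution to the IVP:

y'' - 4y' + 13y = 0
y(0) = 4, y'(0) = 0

General solution: y = e^(2x)(C₁cos(3x) + C₂sin(3x))
Complex roots r = 2 ± 3i
Applying ICs: C₁ = 4, C₂ = -8/3
Particular solution: y = e^(2x)(4cos(3x) - (8/3)sin(3x))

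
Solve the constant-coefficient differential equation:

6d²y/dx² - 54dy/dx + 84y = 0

Characteristic equation: 6r² - 54r + 84 = 0
Divide by 6: r² - 9r + 14 = 0
Roots: r = 7, 2 (distinct real)
General solution: y = C₁e^(7x) + C₂e^(2x)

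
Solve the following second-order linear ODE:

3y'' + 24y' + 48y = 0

Characteristic equation: 3r² + 24r + 48 = 0
Divide by 3: r² + 8r + 16 = 0
Factored: (r + 4)² = 0
Repeated root: r = -4
General solution: y = (C₁ + C₂x)e^(-4x)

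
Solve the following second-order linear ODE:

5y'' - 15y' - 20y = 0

Characteristic equation: 5r² - 15r - 20 = 0
Divide by 5: r² - 3r - 4 = 0
Roots: r = 4, -1 (distinct real)
General solution: y = C₁e^(4x) + C₂e^(-x)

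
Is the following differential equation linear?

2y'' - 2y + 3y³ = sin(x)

No. Nonlinear (y³ term)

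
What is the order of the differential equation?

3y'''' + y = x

The order is 4 (highest derivative is of order 4).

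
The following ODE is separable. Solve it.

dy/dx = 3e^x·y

Separating variables and integrating:
ln|y| = 3e^x + C

General solution: y = Ce^(3e^x)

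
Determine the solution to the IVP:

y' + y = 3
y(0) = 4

General solution: y = 3 + Ce^(-x)
Applying y(0) = 4: C = 4 - 3 = 1
Particular solution: y = 3 + e^(-x)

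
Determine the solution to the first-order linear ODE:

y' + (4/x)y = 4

Using integrating factor method:

General solution: y = (4/5)x + Cx^(-4)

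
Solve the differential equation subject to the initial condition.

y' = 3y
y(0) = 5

General solution: y = Ce^(3x)
Applying IC y(0) = 5:
Particular solution: y = 5e^(3x)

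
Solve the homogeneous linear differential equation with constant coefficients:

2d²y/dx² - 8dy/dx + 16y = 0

Characteristic equation: 2r² - 8r + 16 = 0
Divide by 2: r² - 4r + 8 = 0
Roots: r = 2 ± 2i (complex conjugates)
General solution: y = e^(2x)(C₁cos(2x) + C₂sin(2x))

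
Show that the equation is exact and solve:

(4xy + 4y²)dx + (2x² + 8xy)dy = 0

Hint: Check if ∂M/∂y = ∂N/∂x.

Verify exactness: ∂M/∂y = ∂N/∂x ✓
Find F(x,y) such that ∂F/∂x = M, ∂F/∂y = N
Solution: 2x²y + 4xy² = C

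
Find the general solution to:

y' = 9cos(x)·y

Separating variables and integrating:
ln|y| = 9sin(x) + C

General solution: y = Ce^(9sin(x))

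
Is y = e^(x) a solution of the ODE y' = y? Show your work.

Verification:
y = e^(x)
y' = e^(x)
y = e^(x)
y' = y ✓

Yes, it is a solution.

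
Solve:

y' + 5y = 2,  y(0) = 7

General solution: y = 2/5 + Ce^(-5x)
Applying y(0) = 7: C = 7 - 2/5 = 33/5
Particular solution: y = 2/5 + (33/5)e^(-5x)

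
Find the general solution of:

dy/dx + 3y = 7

Using integrating factor method:

General solution: y = 7/3 + Ce^(-3x)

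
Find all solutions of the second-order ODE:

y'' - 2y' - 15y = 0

Characteristic equation: r² - 2r - 15 = 0
Roots: r = 5, -3 (distinct real)
General solution: y = C₁e^(5x) + C₂e^(-3x)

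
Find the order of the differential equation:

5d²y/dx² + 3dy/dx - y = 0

The order is 2 (highest derivative is of order 2).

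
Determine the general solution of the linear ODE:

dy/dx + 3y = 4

Using integrating factor method:

General solution: y = 4/3 + Ce^(-3x)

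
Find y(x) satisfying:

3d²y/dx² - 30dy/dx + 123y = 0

Characteristic equation: 3r² - 30r + 123 = 0
Divide by 3: r² - 10r + 41 = 0
Roots: r = 5 ± 4i (complex conjugates)
General solution: y = e^(5x)(C₁cos(4x) + C₂sin(4x))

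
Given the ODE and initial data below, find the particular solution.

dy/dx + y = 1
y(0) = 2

General solution: y = 1 + Ce^(-x)
Applying y(0) = 2: C = 2 - 1 = 1
Particular solution: y = 1 + e^(-x)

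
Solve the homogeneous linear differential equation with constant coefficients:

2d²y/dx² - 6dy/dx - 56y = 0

Characteristic equation: 2r² - 6r - 56 = 0
Divide by 2: r² - 3r - 28 = 0
Roots: r = 7, -4 (distinct real)
General solution: y = C₁e^(7x) + C₂e^(-4x)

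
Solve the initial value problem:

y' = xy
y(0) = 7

General solution: y = Ce^(x²/2)
Applying IC y(0) = 7:
Particular solution: y = 7e^(x²/2)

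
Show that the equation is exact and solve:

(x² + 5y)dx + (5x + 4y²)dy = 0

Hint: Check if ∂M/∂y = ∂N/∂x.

Verify exactness: ∂M/∂y = ∂N/∂x ✓
Find F(x,y) such that ∂F/∂x = M, ∂F/∂y = N
Solution: x³/3 + 5xy + 4y³/3 = C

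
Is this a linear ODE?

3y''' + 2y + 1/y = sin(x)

No. Nonlinear (1/y term)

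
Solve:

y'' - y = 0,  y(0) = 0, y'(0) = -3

General solution: y = C₁e^x + C₂e^(-x)
Applying ICs: C₁ = -3/2, C₂ = 3/2
Particular solution: y = -(3/2)e^x + (3/2)e^(-x)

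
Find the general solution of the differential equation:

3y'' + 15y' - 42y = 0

Characteristic equation: 3r² + 15r - 42 = 0
Divide by 3: r² + 5r - 14 = 0
Roots: r = 2, -7 (distinct real)
General solution: y = C₁e^(2x) + C₂e^(-7x)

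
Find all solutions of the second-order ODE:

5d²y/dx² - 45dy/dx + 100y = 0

Characteristic equation: 5r² - 45r + 100 = 0
Divide by 5: r² - 9r + 20 = 0
Roots: r = 5, 4 (distinct real)
General solution: y = C₁e^(5x) + C₂e^(4x)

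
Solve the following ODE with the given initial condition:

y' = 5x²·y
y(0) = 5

General solution: y = Ce^(5x³/3)
Applying IC y(0) = 5:
Particular solution: y = 5e^(5x³/3)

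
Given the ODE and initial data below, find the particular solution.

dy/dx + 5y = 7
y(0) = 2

General solution: y = 7/5 + Ce^(-5x)
Applying y(0) = 2: C = 2 - 7/5 = 3/5
Particular solution: y = 7/5 + (3/5)e^(-5x)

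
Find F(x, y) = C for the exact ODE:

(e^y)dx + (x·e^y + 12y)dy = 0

Verify exactness: ∂M/∂y = ∂N/∂x ✓
Find F(x,y) such that ∂F/∂x = M, ∂F/∂y = N
Solution: x·e^y + 6y² = C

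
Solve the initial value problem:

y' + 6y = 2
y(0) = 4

General solution: y = 1/3 + Ce^(-6x)
Applying y(0) = 4: C = 4 - 1/3 = 11/3
Particular solution: y = 1/3 + (11/3)e^(-6x)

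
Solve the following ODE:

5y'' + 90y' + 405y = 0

Characteristic equation: 5r² + 90r + 405 = 0
Divide by 5: r² + 18r + 81 = 0
Factored: (r + 9)² = 0
Repeated root: r = -9
General solution: y = (C₁ + C₂x)e^(-9x)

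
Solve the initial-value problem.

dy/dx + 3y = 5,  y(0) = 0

General solution: y = 5/3 + Ce^(-3x)
Applying y(0) = 0: C = 0 - 5/3 = -5/3
Particular solution: y = 5/3 - (5/3)e^(-3x)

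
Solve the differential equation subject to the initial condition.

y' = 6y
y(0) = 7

General solution: y = Ce^(6x)
Applying IC y(0) = 7:
Particular solution: y = 7e^(6x)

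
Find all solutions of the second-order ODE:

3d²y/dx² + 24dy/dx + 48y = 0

Characteristic equation: 3r² + 24r + 48 = 0
Divide by 3: r² + 8r + 16 = 0
Factored: (r + 4)² = 0
Repeated root: r = -4
General solution: y = (C₁ + C₂x)e^(-4x)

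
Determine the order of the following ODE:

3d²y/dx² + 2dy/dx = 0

The order is 2 (highest derivative is of order 2).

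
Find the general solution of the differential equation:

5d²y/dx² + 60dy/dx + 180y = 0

Characteristic equation: 5r² + 60r + 180 = 0
Divide by 5: r² + 12r + 36 = 0
Factored: (r + 6)² = 0
Repeated root: r = -6
General solution: y = (C₁ + C₂x)e^(-6x)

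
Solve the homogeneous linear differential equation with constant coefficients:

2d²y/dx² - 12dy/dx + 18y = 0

Characteristic equation: 2r² - 12r + 18 = 0
Divide by 2: r² - 6r + 9 = 0
Factored: (r - 3)² = 0
Repeated root: r = 3
General solution: y = (C₁ + C₂x)e^(3x)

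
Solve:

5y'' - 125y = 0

Characteristic equation: 5r² - 125 = 0
Divide by 5: r² - 25 = 0
Roots: r = 5, -5 (distinct real)
General solution: y = C₁e^(5x) + C₂e^(-5x)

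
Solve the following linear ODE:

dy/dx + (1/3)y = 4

Using integrating factor method:

General solution: y = 12 + Ce^(-x/3)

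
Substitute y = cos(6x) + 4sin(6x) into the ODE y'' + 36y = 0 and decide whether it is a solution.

Verification:
y'' = -36cos(6x) - 144sin(6x)
y'' + 36y = 0 ✓

Yes, it is a solution.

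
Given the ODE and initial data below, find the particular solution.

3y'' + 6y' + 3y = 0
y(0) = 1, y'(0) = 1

General solution: y = (C₁ + C₂x)e^(-x)
Repeated root r = -1
Applying ICs: C₁ = 1, C₂ = 2
Particular solution: y = (1 + 2x)e^(-x)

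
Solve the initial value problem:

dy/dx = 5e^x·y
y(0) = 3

General solution: y = Ce^(5e^x)
Applying IC y(0) = 3:
Particular solution: y = 3e^(5(e^x - 1))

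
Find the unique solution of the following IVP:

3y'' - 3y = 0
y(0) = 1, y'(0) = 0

General solution: y = C₁e^x + C₂e^(-x)
Applying ICs: C₁ = 1/2, C₂ = 1/2
Particular solution: y = (1/2)e^x + (1/2)e^(-x)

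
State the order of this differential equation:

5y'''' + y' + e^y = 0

The order is 4 (highest derivative is of order 4).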